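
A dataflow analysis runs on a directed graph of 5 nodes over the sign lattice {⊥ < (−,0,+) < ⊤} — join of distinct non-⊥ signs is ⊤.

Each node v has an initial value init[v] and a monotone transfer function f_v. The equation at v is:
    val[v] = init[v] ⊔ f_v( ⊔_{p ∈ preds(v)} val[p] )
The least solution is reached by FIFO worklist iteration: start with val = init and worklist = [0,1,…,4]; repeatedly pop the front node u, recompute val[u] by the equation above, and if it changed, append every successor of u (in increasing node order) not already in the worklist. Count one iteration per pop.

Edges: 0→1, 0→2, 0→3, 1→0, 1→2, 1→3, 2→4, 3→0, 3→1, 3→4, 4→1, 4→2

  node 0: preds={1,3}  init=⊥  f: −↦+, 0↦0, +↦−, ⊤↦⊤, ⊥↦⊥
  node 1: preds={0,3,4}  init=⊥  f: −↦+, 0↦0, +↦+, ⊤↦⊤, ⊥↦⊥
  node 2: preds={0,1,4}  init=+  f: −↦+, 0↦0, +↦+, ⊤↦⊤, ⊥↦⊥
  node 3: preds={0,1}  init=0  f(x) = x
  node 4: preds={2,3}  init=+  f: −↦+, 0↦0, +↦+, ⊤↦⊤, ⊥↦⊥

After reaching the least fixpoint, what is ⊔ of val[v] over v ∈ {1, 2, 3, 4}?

⊤

Worklist (9 pops):
  #1 pop 0: in=0 → 0 (was ⊥); enqueue []
  #2 pop 1: in=⊤ → ⊤ (was ⊥); enqueue [0]
  #3 pop 2: in=⊤ → ⊤ (was +); enqueue []
  #4 pop 3: in=⊤ → ⊤ (was 0); enqueue [1]
  #5 pop 4: in=⊤ → ⊤ (was +); enqueue [2]
  #6 pop 0: in=⊤ → ⊤ (was 0); enqueue [3]
  #7 pop 1: in=⊤ → ⊤ (no change)
  #8 pop 2: in=⊤ → ⊤ (no change)
  #9 pop 3: in=⊤ → ⊤ (no change)

Fixpoint:
  val[0] = ⊤
  val[1] = ⊤
  val[2] = ⊤
  val[3] = ⊤
  val[4] = ⊤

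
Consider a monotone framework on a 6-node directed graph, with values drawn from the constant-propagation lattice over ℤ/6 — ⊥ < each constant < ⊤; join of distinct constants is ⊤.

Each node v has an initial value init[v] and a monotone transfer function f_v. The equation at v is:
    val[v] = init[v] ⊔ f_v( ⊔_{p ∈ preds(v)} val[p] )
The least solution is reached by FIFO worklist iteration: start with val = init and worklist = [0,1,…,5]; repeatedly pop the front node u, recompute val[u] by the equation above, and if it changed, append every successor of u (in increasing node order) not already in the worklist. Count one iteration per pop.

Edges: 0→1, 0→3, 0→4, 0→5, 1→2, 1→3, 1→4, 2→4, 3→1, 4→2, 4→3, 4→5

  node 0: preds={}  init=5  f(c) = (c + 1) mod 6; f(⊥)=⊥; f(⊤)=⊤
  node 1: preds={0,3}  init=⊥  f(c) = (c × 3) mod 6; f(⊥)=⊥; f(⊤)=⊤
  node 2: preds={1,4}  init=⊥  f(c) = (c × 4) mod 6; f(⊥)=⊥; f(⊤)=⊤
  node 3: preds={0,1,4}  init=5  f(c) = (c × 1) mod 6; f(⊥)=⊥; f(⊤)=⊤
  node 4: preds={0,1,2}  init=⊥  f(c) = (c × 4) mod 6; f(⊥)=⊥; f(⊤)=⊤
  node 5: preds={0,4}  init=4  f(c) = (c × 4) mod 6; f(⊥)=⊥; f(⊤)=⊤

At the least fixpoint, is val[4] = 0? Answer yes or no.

Iteration log — 10 steps:
  step 1. node 0  ⊔preds=⊥  new=5  stable
  step 2. node 1  ⊔preds=5  new=3  old=⊥  +wl: 
  step 3. node 2  ⊔preds=3  new=0  old=⊥  +wl: 
  step 4. node 3  ⊔preds=⊤  new=⊤  old=5  +wl: 1
  step 5. node 4  ⊔preds=⊤  new=⊤  old=⊥  +wl: 2,3
  step 6. node 5  ⊔preds=⊤  new=⊤  old=4  +wl: 
  step 7. node 1  ⊔preds=⊤  new=⊤  old=3  +wl: 4
  step 8. node 2  ⊔preds=⊤  new=⊤  old=0  +wl: 
  step 9. node 3  ⊔preds=⊤  new=⊤  stable
  step 10. node 4  ⊔preds=⊤  new=⊤  stable

Least fixpoint reached:
  node 0: 5
  node 1: ⊤
  node 2: ⊤
  node 3: ⊤
  node 4: ⊤
  node 5: ⊤

no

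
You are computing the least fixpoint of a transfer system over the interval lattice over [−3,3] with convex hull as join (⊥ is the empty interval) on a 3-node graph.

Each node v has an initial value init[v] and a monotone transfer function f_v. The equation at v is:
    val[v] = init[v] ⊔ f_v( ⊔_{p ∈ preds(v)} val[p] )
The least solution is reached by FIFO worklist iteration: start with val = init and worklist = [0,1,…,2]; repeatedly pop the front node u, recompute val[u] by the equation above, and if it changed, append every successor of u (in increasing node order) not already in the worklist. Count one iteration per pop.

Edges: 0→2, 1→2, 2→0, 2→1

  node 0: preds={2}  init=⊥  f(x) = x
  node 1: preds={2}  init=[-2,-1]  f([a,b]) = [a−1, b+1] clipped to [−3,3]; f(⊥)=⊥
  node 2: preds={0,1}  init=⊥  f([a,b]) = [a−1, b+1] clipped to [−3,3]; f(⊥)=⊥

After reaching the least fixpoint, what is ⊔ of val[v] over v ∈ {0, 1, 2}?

Worklist (12 pops):
  #1 pop 0: in=⊥ → ⊥ (no change)
  #2 pop 1: in=⊥ → [-2,-1] (no change)
  #3 pop 2: in=[-2,-1] → [-3,0] (was ⊥); enqueue [0,1]
  #4 pop 0: in=[-3,0] → [-3,0] (was ⊥); enqueue [2]
  #5 pop 1: in=[-3,0] → [-3,1] (was [-2,-1]); enqueue []
  #6 pop 2: in=[-3,1] → [-3,2] (was [-3,0]); enqueue [0,1]
  #7 pop 0: in=[-3,2] → [-3,2] (was [-3,0]); enqueue [2]
  #8 pop 1: in=[-3,2] → [-3,3] (was [-3,1]); enqueue []
  #9 pop 2: in=[-3,3] → [-3,3] (was [-3,2]); enqueue [0,1]
  #10 pop 0: in=[-3,3] → [-3,3] (was [-3,2]); enqueue [2]
  #11 pop 1: in=[-3,3] → [-3,3] (no change)
  #12 pop 2: in=[-3,3] → [-3,3] (no change)

Fixpoint:
  val[0] = [-3,3]
  val[1] = [-3,3]
  val[2] = [-3,3]

[-3,3]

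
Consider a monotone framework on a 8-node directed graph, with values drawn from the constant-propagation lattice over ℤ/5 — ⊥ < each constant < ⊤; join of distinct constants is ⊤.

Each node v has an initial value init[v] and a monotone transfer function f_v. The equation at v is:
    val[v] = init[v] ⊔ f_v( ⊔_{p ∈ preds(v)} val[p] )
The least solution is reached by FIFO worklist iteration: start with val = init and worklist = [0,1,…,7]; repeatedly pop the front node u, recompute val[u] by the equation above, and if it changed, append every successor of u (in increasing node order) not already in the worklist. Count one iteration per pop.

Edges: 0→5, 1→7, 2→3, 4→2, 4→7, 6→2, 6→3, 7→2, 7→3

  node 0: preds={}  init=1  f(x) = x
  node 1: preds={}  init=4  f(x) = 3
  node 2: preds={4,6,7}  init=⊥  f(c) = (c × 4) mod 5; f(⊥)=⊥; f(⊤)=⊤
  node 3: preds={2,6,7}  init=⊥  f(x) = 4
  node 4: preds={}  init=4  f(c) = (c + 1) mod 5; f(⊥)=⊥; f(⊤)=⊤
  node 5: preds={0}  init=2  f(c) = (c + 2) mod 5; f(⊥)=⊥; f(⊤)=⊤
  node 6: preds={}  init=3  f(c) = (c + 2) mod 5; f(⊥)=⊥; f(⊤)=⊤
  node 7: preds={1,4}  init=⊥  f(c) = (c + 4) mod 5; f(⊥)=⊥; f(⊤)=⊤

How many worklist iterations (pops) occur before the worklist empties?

Iteration log — 10 steps:
  step 1. node 0  ⊔preds=⊥  new=1  stable
  step 2. node 1  ⊔preds=⊥  new=⊤  old=4  +wl: 
  step 3. node 2  ⊔preds=⊤  new=⊤  old=⊥  +wl: 
  step 4. node 3  ⊔preds=⊤  new=4  old=⊥  +wl: 
  step 5. node 4  ⊔preds=⊥  new=4  stable
  step 6. node 5  ⊔preds=1  new=⊤  old=2  +wl: 
  step 7. node 6  ⊔preds=⊥  new=3  stable
  step 8. node 7  ⊔preds=⊤  new=⊤  old=⊥  +wl: 2,3
  step 9. node 2  ⊔preds=⊤  new=⊤  stable
  step 10. node 3  ⊔preds=⊤  new=4  stable

Least fixpoint reached:
  node 0: 1
  node 1: ⊤
  node 2: ⊤
  node 3: 4
  node 4: 4
  node 5: ⊤
  node 6: 3
  node 7: ⊤

10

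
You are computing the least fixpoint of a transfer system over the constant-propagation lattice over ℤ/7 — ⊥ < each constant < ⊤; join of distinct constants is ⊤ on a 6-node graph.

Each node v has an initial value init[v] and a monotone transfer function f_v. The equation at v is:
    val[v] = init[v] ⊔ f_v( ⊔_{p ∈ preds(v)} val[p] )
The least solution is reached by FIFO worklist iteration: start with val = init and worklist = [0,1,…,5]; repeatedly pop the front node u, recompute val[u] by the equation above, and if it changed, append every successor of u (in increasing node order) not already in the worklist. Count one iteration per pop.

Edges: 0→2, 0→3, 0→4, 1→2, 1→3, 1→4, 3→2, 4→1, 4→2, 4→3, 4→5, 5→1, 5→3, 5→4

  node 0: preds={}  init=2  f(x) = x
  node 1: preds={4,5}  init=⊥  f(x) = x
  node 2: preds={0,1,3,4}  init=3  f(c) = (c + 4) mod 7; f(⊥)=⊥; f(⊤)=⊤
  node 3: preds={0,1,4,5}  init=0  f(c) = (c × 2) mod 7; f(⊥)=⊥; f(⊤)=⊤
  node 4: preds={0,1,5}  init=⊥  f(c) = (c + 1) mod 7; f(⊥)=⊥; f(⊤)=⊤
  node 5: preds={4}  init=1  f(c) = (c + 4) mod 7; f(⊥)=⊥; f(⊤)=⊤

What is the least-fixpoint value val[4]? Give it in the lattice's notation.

⊤

Trace (11 dequeues):
  [1] u=0 | in ⊥ | out 2 | ==
  [2] u=1 | in 1 | out 1 | prev ⊥ | push {}
  [3] u=2 | in ⊤ | out ⊤ | prev 3 | push {}
  [4] u=3 | in ⊤ | out ⊤ | prev 0 | push {2}
  [5] u=4 | in ⊤ | out ⊤ | prev ⊥ | push {1,3}
  [6] u=5 | in ⊤ | out ⊤ | prev 1 | push {4}
  [7] u=2 | in ⊤ | out ⊤ | ==
  [8] u=1 | in ⊤ | out ⊤ | prev 1 | push {2}
  [9] u=3 | in ⊤ | out ⊤ | ==
  [10] u=4 | in ⊤ | out ⊤ | ==
  [11] u=2 | in ⊤ | out ⊤ | ==

Converged values:
  [0] 2
  [1] ⊤
  [2] ⊤
  [3] ⊤
  [4] ⊤
  [5] ⊤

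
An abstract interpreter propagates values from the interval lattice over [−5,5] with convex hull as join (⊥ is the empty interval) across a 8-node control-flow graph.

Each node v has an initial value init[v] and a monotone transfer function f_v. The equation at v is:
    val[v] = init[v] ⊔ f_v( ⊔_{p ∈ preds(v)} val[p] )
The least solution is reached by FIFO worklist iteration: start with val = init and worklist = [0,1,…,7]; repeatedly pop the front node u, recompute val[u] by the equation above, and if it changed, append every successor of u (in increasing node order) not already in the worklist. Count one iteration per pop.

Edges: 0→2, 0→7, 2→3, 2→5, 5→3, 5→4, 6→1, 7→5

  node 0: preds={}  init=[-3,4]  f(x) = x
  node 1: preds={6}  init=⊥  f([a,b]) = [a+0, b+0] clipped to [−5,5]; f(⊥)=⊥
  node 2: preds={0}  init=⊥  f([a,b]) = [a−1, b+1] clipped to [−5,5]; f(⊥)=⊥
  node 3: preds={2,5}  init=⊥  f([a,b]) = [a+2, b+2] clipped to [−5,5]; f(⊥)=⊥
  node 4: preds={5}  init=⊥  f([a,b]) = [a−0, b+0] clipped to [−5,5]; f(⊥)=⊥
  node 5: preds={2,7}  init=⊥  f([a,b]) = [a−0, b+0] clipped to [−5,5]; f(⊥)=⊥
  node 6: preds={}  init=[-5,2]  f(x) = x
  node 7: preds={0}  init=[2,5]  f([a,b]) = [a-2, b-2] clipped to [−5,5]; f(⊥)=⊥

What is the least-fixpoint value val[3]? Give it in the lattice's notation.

[-3,5]

Iteration log — 13 steps:
  step 1. node 0  ⊔preds=⊥  new=[-3,4]  stable
  step 2. node 1  ⊔preds=[-5,2]  new=[-5,2]  old=⊥  +wl: 
  step 3. node 2  ⊔preds=[-3,4]  new=[-4,5]  old=⊥  +wl: 
  step 4. node 3  ⊔preds=[-4,5]  new=[-2,5]  old=⊥  +wl: 
  step 5. node 4  ⊔preds=⊥  new=⊥  stable
  step 6. node 5  ⊔preds=[-4,5]  new=[-4,5]  old=⊥  +wl: 3,4
  step 7. node 6  ⊔preds=⊥  new=[-5,2]  stable
  step 8. node 7  ⊔preds=[-3,4]  new=[-5,5]  old=[2,5]  +wl: 5
  step 9. node 3  ⊔preds=[-4,5]  new=[-2,5]  stable
  step 10. node 4  ⊔preds=[-4,5]  new=[-4,5]  old=⊥  +wl: 
  step 11. node 5  ⊔preds=[-5,5]  new=[-5,5]  old=[-4,5]  +wl: 3,4
  step 12. node 3  ⊔preds=[-5,5]  new=[-3,5]  old=[-2,5]  +wl: 
  step 13. node 4  ⊔preds=[-5,5]  new=[-5,5]  old=[-4,5]  +wl: 

Least fixpoint reached:
  node 0: [-3,4]
  node 1: [-5,2]
  node 2: [-4,5]
  node 3: [-3,5]
  node 4: [-5,5]
  node 5: [-5,5]
  node 6: [-5,2]
  node 7: [-5,5]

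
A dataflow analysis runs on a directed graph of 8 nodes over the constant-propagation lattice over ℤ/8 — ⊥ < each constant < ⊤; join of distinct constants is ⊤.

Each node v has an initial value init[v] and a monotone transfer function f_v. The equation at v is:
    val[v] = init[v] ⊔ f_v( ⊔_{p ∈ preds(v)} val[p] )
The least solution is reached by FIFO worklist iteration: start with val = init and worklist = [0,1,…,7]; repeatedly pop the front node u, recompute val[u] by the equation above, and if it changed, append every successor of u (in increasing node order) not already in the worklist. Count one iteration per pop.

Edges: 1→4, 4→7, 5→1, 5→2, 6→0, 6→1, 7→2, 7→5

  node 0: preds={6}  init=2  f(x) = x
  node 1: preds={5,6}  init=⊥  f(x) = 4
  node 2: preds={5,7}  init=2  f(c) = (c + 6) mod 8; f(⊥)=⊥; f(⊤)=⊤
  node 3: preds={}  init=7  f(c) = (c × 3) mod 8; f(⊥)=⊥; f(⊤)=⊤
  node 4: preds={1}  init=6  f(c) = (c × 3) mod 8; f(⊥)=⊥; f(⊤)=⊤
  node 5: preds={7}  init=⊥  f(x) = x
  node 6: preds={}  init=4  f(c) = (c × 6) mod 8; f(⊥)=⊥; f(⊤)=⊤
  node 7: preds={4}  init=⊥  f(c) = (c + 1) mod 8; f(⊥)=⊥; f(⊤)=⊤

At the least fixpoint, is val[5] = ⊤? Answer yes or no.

yes

Worklist (12 pops):
  #1 pop 0: in=4 → ⊤ (was 2); enqueue []
  #2 pop 1: in=4 → 4 (was ⊥); enqueue []
  #3 pop 2: in=⊥ → 2 (no change)
  #4 pop 3: in=⊥ → 7 (no change)
  #5 pop 4: in=4 → ⊤ (was 6); enqueue []
  #6 pop 5: in=⊥ → ⊥ (no change)
  #7 pop 6: in=⊥ → 4 (no change)
  #8 pop 7: in=⊤ → ⊤ (was ⊥); enqueue [2,5]
  #9 pop 2: in=⊤ → ⊤ (was 2); enqueue []
  #10 pop 5: in=⊤ → ⊤ (was ⊥); enqueue [1,2]
  #11 pop 1: in=⊤ → 4 (no change)
  #12 pop 2: in=⊤ → ⊤ (no change)

Fixpoint:
  val[0] = ⊤
  val[1] = 4
  val[2] = ⊤
  val[3] = 7
  val[4] = ⊤
  val[5] = ⊤
  val[6] = 4
  val[7] = ⊤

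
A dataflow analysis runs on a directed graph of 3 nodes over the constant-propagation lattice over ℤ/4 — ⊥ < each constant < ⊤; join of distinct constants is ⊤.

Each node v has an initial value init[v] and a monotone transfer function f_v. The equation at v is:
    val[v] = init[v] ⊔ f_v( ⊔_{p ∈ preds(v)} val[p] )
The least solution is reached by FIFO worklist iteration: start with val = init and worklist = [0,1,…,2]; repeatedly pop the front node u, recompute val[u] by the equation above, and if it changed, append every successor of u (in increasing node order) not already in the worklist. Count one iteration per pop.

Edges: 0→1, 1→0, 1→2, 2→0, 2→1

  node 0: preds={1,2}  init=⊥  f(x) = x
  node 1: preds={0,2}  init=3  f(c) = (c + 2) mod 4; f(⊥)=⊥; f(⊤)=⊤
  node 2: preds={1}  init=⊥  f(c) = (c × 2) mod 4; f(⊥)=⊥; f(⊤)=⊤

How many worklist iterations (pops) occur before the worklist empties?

Worklist (5 pops):
  #1 pop 0: in=3 → 3 (was ⊥); enqueue []
  #2 pop 1: in=3 → ⊤ (was 3); enqueue [0]
  #3 pop 2: in=⊤ → ⊤ (was ⊥); enqueue [1]
  #4 pop 0: in=⊤ → ⊤ (was 3); enqueue []
  #5 pop 1: in=⊤ → ⊤ (no change)

Fixpoint:
  val[0] = ⊤
  val[1] = ⊤
  val[2] = ⊤

5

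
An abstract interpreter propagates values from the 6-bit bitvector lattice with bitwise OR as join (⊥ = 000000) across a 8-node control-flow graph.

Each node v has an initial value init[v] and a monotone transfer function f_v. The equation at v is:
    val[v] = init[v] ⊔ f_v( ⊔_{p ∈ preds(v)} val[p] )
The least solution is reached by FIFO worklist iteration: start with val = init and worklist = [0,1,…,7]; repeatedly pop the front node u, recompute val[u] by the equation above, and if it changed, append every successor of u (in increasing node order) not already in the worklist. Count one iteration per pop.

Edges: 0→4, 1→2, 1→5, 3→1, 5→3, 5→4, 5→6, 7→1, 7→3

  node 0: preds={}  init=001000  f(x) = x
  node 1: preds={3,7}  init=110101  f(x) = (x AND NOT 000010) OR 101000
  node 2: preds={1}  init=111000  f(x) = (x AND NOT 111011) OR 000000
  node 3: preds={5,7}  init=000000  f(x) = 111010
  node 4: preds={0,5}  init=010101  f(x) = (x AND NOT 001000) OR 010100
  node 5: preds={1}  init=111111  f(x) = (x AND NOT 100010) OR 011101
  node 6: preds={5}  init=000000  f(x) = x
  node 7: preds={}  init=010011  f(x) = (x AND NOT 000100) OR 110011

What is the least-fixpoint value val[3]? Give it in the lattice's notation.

111010

Iteration log — 10 steps:
  step 1. node 0  ⊔preds=000000  new=001000  stable
  step 2. node 1  ⊔preds=010011  new=111101  old=110101  +wl: 
  step 3. node 2  ⊔preds=111101  new=111100  old=111000  +wl: 
  step 4. node 3  ⊔preds=111111  new=111010  old=000000  +wl: 1
  step 5. node 4  ⊔preds=111111  new=110111  old=010101  +wl: 
  step 6. node 5  ⊔preds=111101  new=111111  stable
  step 7. node 6  ⊔preds=111111  new=111111  old=000000  +wl: 
  step 8. node 7  ⊔preds=000000  new=110011  old=010011  +wl: 3
  step 9. node 1  ⊔preds=111011  new=111101  stable
  step 10. node 3  ⊔preds=111111  new=111010  stable

Least fixpoint reached:
  node 0: 001000
  node 1: 111101
  node 2: 111100
  node 3: 111010
  node 4: 110111
  node 5: 111111
  node 6: 111111
  node 7: 110011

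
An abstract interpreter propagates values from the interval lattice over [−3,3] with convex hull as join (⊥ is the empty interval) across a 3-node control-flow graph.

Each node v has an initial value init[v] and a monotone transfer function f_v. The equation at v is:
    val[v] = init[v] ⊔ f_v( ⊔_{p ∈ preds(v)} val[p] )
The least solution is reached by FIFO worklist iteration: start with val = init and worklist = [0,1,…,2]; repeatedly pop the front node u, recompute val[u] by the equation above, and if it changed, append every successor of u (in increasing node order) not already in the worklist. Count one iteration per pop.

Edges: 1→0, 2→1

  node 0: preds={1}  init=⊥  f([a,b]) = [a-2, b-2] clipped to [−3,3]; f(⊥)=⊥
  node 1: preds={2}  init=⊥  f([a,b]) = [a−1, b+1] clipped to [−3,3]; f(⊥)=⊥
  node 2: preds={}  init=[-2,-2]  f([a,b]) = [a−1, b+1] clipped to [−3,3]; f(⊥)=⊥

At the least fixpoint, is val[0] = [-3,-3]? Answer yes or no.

Worklist (4 pops):
  #1 pop 0: in=⊥ → ⊥ (no change)
  #2 pop 1: in=[-2,-2] → [-3,-1] (was ⊥); enqueue [0]
  #3 pop 2: in=⊥ → [-2,-2] (no change)
  #4 pop 0: in=[-3,-1] → [-3,-3] (was ⊥); enqueue []

Fixpoint:
  val[0] = [-3,-3]
  val[1] = [-3,-1]
  val[2] = [-2,-2]

yes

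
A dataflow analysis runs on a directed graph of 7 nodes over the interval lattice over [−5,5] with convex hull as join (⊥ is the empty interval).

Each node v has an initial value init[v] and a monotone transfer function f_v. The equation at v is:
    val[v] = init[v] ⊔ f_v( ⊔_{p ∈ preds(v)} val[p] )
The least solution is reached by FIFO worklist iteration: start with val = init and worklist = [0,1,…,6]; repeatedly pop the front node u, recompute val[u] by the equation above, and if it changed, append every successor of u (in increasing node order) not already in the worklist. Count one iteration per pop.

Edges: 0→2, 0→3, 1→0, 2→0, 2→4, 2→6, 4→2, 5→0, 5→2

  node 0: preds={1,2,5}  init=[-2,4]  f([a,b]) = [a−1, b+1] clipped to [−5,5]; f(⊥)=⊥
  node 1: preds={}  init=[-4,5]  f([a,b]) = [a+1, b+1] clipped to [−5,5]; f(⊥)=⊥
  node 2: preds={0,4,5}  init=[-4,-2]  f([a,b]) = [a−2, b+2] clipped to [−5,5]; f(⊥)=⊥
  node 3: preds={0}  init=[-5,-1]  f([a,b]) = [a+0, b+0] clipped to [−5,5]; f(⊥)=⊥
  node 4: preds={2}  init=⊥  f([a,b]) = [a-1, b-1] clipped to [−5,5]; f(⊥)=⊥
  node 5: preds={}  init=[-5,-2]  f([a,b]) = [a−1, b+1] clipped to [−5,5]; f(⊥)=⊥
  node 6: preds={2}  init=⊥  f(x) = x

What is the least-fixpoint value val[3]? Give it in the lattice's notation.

Iteration log — 9 steps:
  step 1. node 0  ⊔preds=[-5,5]  new=[-5,5]  old=[-2,4]  +wl: 
  step 2. node 1  ⊔preds=⊥  new=[-4,5]  stable
  step 3. node 2  ⊔preds=[-5,5]  new=[-5,5]  old=[-4,-2]  +wl: 0
  step 4. node 3  ⊔preds=[-5,5]  new=[-5,5]  old=[-5,-1]  +wl: 
  step 5. node 4  ⊔preds=[-5,5]  new=[-5,4]  old=⊥  +wl: 2
  step 6. node 5  ⊔preds=⊥  new=[-5,-2]  stable
  step 7. node 6  ⊔preds=[-5,5]  new=[-5,5]  old=⊥  +wl: 
  step 8. node 0  ⊔preds=[-5,5]  new=[-5,5]  stable
  step 9. node 2  ⊔preds=[-5,5]  new=[-5,5]  stable

Least fixpoint reached:
  node 0: [-5,5]
  node 1: [-4,5]
  node 2: [-5,5]
  node 3: [-5,5]
  node 4: [-5,4]
  node 5: [-5,-2]
  node 6: [-5,5]

[-5,5]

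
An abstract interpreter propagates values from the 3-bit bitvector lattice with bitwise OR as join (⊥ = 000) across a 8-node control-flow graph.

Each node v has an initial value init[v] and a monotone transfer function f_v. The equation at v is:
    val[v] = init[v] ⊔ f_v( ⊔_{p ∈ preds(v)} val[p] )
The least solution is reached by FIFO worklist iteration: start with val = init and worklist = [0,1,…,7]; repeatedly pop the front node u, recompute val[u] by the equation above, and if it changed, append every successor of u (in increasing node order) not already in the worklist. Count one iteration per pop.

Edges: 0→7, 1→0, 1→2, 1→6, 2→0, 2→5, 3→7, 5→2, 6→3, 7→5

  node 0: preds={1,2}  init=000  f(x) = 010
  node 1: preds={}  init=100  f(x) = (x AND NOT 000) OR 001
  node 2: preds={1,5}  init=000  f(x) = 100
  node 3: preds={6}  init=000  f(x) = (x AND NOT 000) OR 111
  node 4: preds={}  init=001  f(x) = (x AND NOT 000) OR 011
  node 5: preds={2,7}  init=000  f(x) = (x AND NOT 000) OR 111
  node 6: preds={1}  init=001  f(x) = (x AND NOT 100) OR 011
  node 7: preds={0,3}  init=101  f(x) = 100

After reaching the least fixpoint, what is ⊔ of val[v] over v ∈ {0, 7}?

111

Worklist (11 pops):
  #1 pop 0: in=100 → 010 (was 000); enqueue []
  #2 pop 1: in=000 → 101 (was 100); enqueue [0]
  #3 pop 2: in=101 → 100 (was 000); enqueue []
  #4 pop 3: in=001 → 111 (was 000); enqueue []
  #5 pop 4: in=000 → 011 (was 001); enqueue []
  #6 pop 5: in=101 → 111 (was 000); enqueue [2]
  #7 pop 6: in=101 → 011 (was 001); enqueue [3]
  #8 pop 7: in=111 → 101 (no change)
  #9 pop 0: in=101 → 010 (no change)
  #10 pop 2: in=111 → 100 (no change)
  #11 pop 3: in=011 → 111 (no change)

Fixpoint:
  val[0] = 010
  val[1] = 101
  val[2] = 100
  val[3] = 111
  val[4] = 011
  val[5] = 111
  val[6] = 011
  val[7] = 101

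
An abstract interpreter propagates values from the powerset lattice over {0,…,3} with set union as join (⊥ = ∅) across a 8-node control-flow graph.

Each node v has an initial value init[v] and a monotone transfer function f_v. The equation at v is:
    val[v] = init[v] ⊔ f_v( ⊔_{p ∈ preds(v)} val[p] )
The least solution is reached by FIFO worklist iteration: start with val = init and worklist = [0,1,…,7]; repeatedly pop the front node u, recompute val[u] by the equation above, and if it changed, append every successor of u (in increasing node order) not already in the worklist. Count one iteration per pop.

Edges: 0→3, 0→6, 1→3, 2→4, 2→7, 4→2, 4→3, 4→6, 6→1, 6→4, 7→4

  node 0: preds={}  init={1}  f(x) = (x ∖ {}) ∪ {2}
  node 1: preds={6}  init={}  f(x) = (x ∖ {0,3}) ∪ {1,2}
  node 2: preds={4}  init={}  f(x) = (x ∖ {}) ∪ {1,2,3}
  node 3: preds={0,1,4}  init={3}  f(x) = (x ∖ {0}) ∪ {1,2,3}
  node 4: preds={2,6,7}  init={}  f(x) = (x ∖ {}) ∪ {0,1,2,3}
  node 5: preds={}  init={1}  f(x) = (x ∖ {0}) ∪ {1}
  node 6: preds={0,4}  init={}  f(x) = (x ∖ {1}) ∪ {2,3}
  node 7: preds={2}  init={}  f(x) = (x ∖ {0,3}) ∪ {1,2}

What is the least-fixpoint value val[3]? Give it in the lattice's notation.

Worklist (13 pops):
  #1 pop 0: in={} → {1,2} (was {1}); enqueue []
  #2 pop 1: in={} → {1,2} (was {}); enqueue []
  #3 pop 2: in={} → {1,2,3} (was {}); enqueue []
  #4 pop 3: in={1,2} → {1,2,3} (was {3}); enqueue []
  #5 pop 4: in={1,2,3} → {0,1,2,3} (was {}); enqueue [2,3]
  #6 pop 5: in={} → {1} (no change)
  #7 pop 6: in={0,1,2,3} → {0,2,3} (was {}); enqueue [1,4]
  #8 pop 7: in={1,2,3} → {1,2} (was {}); enqueue []
  #9 pop 2: in={0,1,2,3} → {0,1,2,3} (was {1,2,3}); enqueue [7]
  #10 pop 3: in={0,1,2,3} → {1,2,3} (no change)
  #11 pop 1: in={0,2,3} → {1,2} (no change)
  #12 pop 4: in={0,1,2,3} → {0,1,2,3} (no change)
  #13 pop 7: in={0,1,2,3} → {1,2} (no change)

Fixpoint:
  val[0] = {1,2}
  val[1] = {1,2}
  val[2] = {0,1,2,3}
  val[3] = {1,2,3}
  val[4] = {0,1,2,3}
  val[5] = {1}
  val[6] = {0,2,3}
  val[7] = {1,2}

{1,2,3}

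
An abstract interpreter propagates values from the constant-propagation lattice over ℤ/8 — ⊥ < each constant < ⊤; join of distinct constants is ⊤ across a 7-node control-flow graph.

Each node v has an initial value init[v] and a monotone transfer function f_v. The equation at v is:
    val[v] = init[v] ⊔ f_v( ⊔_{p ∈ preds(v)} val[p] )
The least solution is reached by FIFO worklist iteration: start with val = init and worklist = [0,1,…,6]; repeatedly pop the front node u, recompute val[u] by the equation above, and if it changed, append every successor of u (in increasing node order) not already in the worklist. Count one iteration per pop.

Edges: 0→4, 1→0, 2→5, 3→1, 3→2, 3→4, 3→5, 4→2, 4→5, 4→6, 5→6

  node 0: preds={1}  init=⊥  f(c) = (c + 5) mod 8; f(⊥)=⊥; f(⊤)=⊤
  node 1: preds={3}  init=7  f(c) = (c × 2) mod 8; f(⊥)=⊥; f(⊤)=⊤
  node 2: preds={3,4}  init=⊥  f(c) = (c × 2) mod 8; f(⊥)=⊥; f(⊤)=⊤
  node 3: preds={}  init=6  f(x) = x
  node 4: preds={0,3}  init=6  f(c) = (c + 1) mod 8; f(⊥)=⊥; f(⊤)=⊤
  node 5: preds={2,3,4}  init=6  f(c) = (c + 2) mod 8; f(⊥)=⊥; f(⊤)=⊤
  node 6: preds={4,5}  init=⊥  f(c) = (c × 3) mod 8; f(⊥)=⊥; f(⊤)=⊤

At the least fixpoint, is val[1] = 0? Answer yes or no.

no

Worklist (11 pops):
  #1 pop 0: in=7 → 4 (was ⊥); enqueue []
  #2 pop 1: in=6 → ⊤ (was 7); enqueue [0]
  #3 pop 2: in=6 → 4 (was ⊥); enqueue []
  #4 pop 3: in=⊥ → 6 (no change)
  #5 pop 4: in=⊤ → ⊤ (was 6); enqueue [2]
  #6 pop 5: in=⊤ → ⊤ (was 6); enqueue []
  #7 pop 6: in=⊤ → ⊤ (was ⊥); enqueue []
  #8 pop 0: in=⊤ → ⊤ (was 4); enqueue [4]
  #9 pop 2: in=⊤ → ⊤ (was 4); enqueue [5]
  #10 pop 4: in=⊤ → ⊤ (no change)
  #11 pop 5: in=⊤ → ⊤ (no change)

Fixpoint:
  val[0] = ⊤
  val[1] = ⊤
  val[2] = ⊤
  val[3] = 6
  val[4] = ⊤
  val[5] = ⊤
  val[6] = ⊤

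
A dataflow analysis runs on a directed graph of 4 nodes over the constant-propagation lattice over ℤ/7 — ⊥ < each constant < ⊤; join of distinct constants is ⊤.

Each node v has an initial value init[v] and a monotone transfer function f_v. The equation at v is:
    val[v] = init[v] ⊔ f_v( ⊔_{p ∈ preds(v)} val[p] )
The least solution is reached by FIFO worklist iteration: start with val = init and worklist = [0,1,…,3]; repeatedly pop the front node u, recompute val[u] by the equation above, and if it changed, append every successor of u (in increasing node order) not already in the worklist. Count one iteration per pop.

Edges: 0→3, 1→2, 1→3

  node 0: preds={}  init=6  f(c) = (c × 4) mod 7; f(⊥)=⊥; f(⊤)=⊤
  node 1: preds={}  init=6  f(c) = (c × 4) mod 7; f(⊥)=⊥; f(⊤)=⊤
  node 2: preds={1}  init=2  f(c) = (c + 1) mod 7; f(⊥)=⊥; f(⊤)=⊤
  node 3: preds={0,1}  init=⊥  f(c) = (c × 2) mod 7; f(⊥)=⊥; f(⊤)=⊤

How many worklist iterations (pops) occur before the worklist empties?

4

Trace (4 dequeues):
  [1] u=0 | in ⊥ | out 6 | ==
  [2] u=1 | in ⊥ | out 6 | ==
  [3] u=2 | in 6 | out ⊤ | prev 2 | push {}
  [4] u=3 | in 6 | out 5 | prev ⊥ | push {}

Converged values:
  [0] 6
  [1] 6
  [2] ⊤
  [3] 5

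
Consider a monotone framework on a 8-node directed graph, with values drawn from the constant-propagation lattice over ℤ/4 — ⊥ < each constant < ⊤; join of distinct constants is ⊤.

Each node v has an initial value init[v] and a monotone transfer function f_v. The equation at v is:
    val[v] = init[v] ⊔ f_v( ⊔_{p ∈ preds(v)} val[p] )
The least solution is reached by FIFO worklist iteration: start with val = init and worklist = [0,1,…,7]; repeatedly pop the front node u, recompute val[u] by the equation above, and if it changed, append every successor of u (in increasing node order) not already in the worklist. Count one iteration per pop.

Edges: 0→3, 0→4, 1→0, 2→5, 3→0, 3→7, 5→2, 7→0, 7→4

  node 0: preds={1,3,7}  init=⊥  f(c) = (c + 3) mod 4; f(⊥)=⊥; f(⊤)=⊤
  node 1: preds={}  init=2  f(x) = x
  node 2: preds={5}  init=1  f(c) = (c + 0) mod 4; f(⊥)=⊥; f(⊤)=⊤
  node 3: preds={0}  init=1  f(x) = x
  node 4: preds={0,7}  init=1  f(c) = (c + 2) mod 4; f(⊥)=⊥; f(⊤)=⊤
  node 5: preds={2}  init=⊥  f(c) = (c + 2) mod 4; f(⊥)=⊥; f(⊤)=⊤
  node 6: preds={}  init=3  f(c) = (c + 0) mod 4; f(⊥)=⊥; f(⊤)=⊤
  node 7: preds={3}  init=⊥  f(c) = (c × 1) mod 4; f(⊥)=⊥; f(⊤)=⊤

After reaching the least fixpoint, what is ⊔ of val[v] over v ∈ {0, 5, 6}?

Trace (13 dequeues):
  [1] u=0 | in ⊤ | out ⊤ | prev ⊥ | push {}
  [2] u=1 | in ⊥ | out 2 | ==
  [3] u=2 | in ⊥ | out 1 | ==
  [4] u=3 | in ⊤ | out ⊤ | prev 1 | push {0}
  [5] u=4 | in ⊤ | out ⊤ | prev 1 | push {}
  [6] u=5 | in 1 | out 3 | prev ⊥ | push {2}
  [7] u=6 | in ⊥ | out 3 | ==
  [8] u=7 | in ⊤ | out ⊤ | prev ⊥ | push {4}
  [9] u=0 | in ⊤ | out ⊤ | ==
  [10] u=2 | in 3 | out ⊤ | prev 1 | push {5}
  [11] u=4 | in ⊤ | out ⊤ | ==
  [12] u=5 | in ⊤ | out ⊤ | prev 3 | push {2}
  [13] u=2 | in ⊤ | out ⊤ | ==

Converged values:
  [0] ⊤
  [1] 2
  [2] ⊤
  [3] ⊤
  [4] ⊤
  [5] ⊤
  [6] 3
  [7] ⊤

⊤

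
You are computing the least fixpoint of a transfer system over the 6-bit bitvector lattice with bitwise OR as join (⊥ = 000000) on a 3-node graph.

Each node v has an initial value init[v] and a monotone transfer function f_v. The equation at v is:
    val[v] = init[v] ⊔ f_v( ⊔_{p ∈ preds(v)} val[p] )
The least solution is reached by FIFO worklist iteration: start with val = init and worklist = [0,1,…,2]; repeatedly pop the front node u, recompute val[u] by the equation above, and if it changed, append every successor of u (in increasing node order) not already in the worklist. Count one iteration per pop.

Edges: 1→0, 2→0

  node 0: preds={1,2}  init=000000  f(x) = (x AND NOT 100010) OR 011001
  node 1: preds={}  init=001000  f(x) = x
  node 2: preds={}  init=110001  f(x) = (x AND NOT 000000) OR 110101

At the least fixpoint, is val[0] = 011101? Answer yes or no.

yes

Trace (4 dequeues):
  [1] u=0 | in 111001 | out 011001 | prev 000000 | push {}
  [2] u=1 | in 000000 | out 001000 | ==
  [3] u=2 | in 000000 | out 110101 | prev 110001 | push {0}
  [4] u=0 | in 111101 | out 011101 | prev 011001 | push {}

Converged values:
  [0] 011101
  [1] 001000
  [2] 110101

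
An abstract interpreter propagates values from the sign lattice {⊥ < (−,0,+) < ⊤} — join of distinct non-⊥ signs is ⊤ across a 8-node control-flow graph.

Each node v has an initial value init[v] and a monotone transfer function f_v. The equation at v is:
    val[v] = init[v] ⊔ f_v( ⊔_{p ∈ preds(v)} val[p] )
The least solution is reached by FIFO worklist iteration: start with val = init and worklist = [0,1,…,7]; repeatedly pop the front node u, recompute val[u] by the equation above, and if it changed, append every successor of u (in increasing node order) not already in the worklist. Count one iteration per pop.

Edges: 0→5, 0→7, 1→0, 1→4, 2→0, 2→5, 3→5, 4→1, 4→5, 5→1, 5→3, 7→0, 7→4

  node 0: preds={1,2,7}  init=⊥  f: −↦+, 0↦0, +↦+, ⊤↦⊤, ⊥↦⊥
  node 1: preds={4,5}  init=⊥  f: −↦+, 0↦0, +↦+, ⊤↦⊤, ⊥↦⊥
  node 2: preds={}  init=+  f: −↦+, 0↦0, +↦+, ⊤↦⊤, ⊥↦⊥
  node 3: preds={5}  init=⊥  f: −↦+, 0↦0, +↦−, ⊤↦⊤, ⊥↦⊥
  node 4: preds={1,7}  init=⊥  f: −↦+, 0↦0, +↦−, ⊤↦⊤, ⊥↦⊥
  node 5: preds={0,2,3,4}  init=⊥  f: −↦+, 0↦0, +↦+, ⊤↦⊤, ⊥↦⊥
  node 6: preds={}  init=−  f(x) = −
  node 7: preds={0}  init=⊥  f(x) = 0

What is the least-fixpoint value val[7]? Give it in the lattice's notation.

Trace (19 dequeues):
  [1] u=0 | in + | out + | prev ⊥ | push {}
  [2] u=1 | in ⊥ | out ⊥ | ==
  [3] u=2 | in ⊥ | out + | ==
  [4] u=3 | in ⊥ | out ⊥ | ==
  [5] u=4 | in ⊥ | out ⊥ | ==
  [6] u=5 | in + | out + | prev ⊥ | push {1,3}
  [7] u=6 | in ⊥ | out − | ==
  [8] u=7 | in + | out 0 | prev ⊥ | push {0,4}
  [9] u=1 | in + | out + | prev ⊥ | push {}
  [10] u=3 | in + | out − | prev ⊥ | push {5}
  [11] u=0 | in ⊤ | out ⊤ | prev + | push {7}
  [12] u=4 | in ⊤ | out ⊤ | prev ⊥ | push {1}
  [13] u=5 | in ⊤ | out ⊤ | prev + | push {3}
  [14] u=7 | in ⊤ | out 0 | ==
  [15] u=1 | in ⊤ | out ⊤ | prev + | push {0,4}
  [16] u=3 | in ⊤ | out ⊤ | prev − | push {5}
  [17] u=0 | in ⊤ | out ⊤ | ==
  [18] u=4 | in ⊤ | out ⊤ | ==
  [19] u=5 | in ⊤ | out ⊤ | ==

Converged values:
  [0] ⊤
  [1] ⊤
  [2] +
  [3] ⊤
  [4] ⊤
  [5] ⊤
  [6] −
  [7] 0

0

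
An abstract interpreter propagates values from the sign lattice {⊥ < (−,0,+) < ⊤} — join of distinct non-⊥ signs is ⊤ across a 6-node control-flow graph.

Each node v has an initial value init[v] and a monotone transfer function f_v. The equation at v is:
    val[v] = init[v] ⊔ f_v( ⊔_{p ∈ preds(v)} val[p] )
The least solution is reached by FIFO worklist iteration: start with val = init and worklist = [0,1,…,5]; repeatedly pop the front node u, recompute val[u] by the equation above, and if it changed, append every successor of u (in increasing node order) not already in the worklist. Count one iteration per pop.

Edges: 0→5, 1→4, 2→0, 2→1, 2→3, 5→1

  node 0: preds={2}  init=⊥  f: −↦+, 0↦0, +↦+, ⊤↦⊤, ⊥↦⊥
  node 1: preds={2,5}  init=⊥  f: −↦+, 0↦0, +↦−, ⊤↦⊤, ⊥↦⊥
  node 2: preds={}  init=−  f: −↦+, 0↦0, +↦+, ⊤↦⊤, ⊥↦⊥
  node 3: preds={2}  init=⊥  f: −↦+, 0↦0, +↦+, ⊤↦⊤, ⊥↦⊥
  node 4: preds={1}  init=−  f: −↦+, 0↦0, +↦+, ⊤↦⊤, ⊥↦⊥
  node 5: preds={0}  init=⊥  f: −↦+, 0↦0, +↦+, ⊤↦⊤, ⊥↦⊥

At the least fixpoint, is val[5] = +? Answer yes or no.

Iteration log — 8 steps:
  step 1. node 0  ⊔preds=−  new=+  old=⊥  +wl: 
  step 2. node 1  ⊔preds=−  new=+  old=⊥  +wl: 
  step 3. node 2  ⊔preds=⊥  new=−  stable
  step 4. node 3  ⊔preds=−  new=+  old=⊥  +wl: 
  step 5. node 4  ⊔preds=+  new=⊤  old=−  +wl: 
  step 6. node 5  ⊔preds=+  new=+  old=⊥  +wl: 1
  step 7. node 1  ⊔preds=⊤  new=⊤  old=+  +wl: 4
  step 8. node 4  ⊔preds=⊤  new=⊤  stable

Least fixpoint reached:
  node 0: +
  node 1: ⊤
  node 2: −
  node 3: +
  node 4: ⊤
  node 5: +

yes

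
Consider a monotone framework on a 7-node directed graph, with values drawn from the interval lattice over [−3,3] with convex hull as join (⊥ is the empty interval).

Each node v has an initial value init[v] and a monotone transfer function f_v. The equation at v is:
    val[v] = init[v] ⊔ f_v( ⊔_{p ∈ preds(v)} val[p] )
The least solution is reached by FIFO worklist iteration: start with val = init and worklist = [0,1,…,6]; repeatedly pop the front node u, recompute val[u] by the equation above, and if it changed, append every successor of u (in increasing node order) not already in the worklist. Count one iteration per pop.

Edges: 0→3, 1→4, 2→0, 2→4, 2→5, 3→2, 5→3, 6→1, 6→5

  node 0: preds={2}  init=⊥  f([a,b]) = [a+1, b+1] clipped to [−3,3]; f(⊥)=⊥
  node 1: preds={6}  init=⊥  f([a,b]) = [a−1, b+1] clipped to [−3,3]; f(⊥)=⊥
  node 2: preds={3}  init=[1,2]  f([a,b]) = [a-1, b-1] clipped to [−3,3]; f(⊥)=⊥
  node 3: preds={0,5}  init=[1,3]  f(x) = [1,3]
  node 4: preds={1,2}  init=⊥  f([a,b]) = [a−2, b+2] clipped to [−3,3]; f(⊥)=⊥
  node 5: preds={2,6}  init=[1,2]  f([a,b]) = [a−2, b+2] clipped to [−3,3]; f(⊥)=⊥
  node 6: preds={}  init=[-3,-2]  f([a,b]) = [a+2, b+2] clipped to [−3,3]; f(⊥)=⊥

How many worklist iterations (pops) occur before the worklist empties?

Trace (9 dequeues):
  [1] u=0 | in [1,2] | out [2,3] | prev ⊥ | push {}
  [2] u=1 | in [-3,-2] | out [-3,-1] | prev ⊥ | push {}
  [3] u=2 | in [1,3] | out [0,2] | prev [1,2] | push {0}
  [4] u=3 | in [1,3] | out [1,3] | ==
  [5] u=4 | in [-3,2] | out [-3,3] | prev ⊥ | push {}
  [6] u=5 | in [-3,2] | out [-3,3] | prev [1,2] | push {3}
  [7] u=6 | in ⊥ | out [-3,-2] | ==
  [8] u=0 | in [0,2] | out [1,3] | prev [2,3] | push {}
  [9] u=3 | in [-3,3] | out [1,3] | ==

Converged values:
  [0] [1,3]
  [1] [-3,-1]
  [2] [0,2]
  [3] [1,3]
  [4] [-3,3]
  [5] [-3,3]
  [6] [-3,-2]

9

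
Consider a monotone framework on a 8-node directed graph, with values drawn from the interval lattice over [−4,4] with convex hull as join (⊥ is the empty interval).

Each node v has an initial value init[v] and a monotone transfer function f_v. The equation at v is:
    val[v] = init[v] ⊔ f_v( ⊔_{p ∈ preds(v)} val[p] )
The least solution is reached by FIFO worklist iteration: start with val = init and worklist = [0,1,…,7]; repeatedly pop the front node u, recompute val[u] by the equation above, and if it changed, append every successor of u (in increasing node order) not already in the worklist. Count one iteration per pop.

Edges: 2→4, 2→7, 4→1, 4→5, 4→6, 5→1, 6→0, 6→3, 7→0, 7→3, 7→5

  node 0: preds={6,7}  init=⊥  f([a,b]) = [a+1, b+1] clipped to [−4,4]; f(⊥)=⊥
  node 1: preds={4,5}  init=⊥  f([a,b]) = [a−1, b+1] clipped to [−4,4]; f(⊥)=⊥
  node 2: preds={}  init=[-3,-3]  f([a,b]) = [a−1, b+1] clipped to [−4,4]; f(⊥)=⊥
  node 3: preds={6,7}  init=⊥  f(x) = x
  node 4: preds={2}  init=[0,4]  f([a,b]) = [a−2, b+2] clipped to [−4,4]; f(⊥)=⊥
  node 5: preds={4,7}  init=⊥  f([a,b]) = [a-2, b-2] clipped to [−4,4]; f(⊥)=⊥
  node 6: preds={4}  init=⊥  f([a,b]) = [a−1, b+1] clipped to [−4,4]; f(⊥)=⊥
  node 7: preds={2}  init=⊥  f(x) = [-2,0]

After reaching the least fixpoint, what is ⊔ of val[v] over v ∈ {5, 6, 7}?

[-4,4]

Worklist (12 pops):
  #1 pop 0: in=⊥ → ⊥ (no change)
  #2 pop 1: in=[0,4] → [-1,4] (was ⊥); enqueue []
  #3 pop 2: in=⊥ → [-3,-3] (no change)
  #4 pop 3: in=⊥ → ⊥ (no change)
  #5 pop 4: in=[-3,-3] → [-4,4] (was [0,4]); enqueue [1]
  #6 pop 5: in=[-4,4] → [-4,2] (was ⊥); enqueue []
  #7 pop 6: in=[-4,4] → [-4,4] (was ⊥); enqueue [0,3]
  #8 pop 7: in=[-3,-3] → [-2,0] (was ⊥); enqueue [5]
  #9 pop 1: in=[-4,4] → [-4,4] (was [-1,4]); enqueue []
  #10 pop 0: in=[-4,4] → [-3,4] (was ⊥); enqueue []
  #11 pop 3: in=[-4,4] → [-4,4] (was ⊥); enqueue []
  #12 pop 5: in=[-4,4] → [-4,2] (no change)

Fixpoint:
  val[0] = [-3,4]
  val[1] = [-4,4]
  val[2] = [-3,-3]
  val[3] = [-4,4]
  val[4] = [-4,4]
  val[5] = [-4,2]
  val[6] = [-4,4]
  val[7] = [-2,0]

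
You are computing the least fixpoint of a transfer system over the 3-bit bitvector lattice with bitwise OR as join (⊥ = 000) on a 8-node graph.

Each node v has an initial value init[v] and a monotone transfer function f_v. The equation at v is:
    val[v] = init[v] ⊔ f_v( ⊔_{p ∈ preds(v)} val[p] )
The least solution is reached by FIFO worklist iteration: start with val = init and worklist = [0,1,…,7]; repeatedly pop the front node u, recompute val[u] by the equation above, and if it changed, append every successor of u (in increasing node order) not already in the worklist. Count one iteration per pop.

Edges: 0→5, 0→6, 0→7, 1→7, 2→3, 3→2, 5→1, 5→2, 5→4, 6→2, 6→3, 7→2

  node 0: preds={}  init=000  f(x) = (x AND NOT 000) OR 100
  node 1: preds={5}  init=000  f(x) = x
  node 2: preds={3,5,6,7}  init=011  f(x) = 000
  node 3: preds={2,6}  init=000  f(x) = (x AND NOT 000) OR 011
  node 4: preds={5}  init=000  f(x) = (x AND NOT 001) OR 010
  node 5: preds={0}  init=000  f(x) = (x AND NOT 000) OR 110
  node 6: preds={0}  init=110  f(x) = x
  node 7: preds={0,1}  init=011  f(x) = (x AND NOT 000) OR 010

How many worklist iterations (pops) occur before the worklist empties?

12

Trace (12 dequeues):
  [1] u=0 | in 000 | out 100 | prev 000 | push {}
  [2] u=1 | in 000 | out 000 | ==
  [3] u=2 | in 111 | out 011 | ==
  [4] u=3 | in 111 | out 111 | prev 000 | push {2}
  [5] u=4 | in 000 | out 010 | prev 000 | push {}
  [6] u=5 | in 100 | out 110 | prev 000 | push {1,4}
  [7] u=6 | in 100 | out 110 | ==
  [8] u=7 | in 100 | out 111 | prev 011 | push {}
  [9] u=2 | in 111 | out 011 | ==
  [10] u=1 | in 110 | out 110 | prev 000 | push {7}
  [11] u=4 | in 110 | out 110 | prev 010 | push {}
  [12] u=7 | in 110 | out 111 | ==

Converged values:
  [0] 100
  [1] 110
  [2] 011
  [3] 111
  [4] 110
  [5] 110
  [6] 110
  [7] 111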